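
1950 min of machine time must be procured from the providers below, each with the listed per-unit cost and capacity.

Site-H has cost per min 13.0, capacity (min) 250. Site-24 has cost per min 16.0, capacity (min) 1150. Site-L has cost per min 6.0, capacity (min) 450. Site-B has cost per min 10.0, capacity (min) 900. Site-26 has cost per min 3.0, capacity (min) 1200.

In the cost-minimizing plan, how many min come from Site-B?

300

Cheapest first:
Site-26 at 3.0: take all 1200 min — 750 still needed.
Take 450 from Site-L at 6.0 — need 300 more.
Site-B at 10.0: take 300 of its 900 — requirement met.
Site-H, Site-24: unused.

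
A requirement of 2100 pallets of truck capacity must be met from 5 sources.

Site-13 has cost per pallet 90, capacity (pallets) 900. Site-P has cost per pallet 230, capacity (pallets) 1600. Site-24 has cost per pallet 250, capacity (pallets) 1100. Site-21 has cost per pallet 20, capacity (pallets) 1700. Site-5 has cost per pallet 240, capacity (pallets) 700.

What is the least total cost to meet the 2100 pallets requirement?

70000

Cheapest first:
Take 1700 from Site-21 at 20 ; need 400 more.
Take 400 from Site-13 at 90 to finish.
Site-P, Site-5, Site-24: unused.
Cost = 1700×20 + 400×90 = 70000.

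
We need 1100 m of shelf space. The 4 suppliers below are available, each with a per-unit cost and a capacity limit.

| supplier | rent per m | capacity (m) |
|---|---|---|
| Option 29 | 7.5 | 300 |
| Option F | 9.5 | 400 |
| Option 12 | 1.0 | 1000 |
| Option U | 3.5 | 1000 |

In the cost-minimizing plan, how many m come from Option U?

Fill from the cheapest supplier first.
Take 1000 from Option 12 at 1.0 — need 100 more.
Take 100 from Option U at 3.5 to finish.
Option 29, Option F: unused.

100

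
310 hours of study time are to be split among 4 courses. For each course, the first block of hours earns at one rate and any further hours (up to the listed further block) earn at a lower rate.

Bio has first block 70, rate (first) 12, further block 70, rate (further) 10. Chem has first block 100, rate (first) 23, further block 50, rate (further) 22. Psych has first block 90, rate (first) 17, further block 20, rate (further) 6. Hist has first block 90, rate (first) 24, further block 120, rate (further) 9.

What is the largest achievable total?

Order all 8 blocks by rate: Hist/T1 24 > Chem/T1 23 > Chem/T2 22 > Psych/T1 17 > Bio/T1 12 > Bio/T2 10 > Hist/T2 9 > Psych/T2 6.
Fill Hist T1 block (90 at 24) ; 220 left.
Fill Chem T1 block (100 at 23) ; 120 left.
Chem T2 at 22: fill all 50 ; 70 left.
Psych/T1: +70 of 90 at 17; pool empty.
Total = 24×90 + 23×100 + 22×50 + 17×70 = 6750.

6750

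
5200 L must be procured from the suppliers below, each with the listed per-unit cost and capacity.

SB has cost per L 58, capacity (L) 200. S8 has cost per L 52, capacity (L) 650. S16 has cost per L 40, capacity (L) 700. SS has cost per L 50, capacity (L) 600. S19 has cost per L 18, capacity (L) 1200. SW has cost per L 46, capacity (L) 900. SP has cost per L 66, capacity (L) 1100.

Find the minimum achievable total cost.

229100

Fill from the cheapest supplier first.
S19 (18): use full 1200 → 4000 L to go.
Take 700 from S16 at 40 → need 3300 more.
SW (46): use full 900 → 2400 L to go.
Take 600 from SS at 50 → need 1800 more.
Take 650 from S8 at 52 → need 1150 more.
SB (58): use full 200 → 950 L to go.
Take 950 from SP at 66 to finish.
Cost = 1200×18 + 700×40 + 900×46 + 600×50 + 650×52 + 200×58 + 950×66 = 229100.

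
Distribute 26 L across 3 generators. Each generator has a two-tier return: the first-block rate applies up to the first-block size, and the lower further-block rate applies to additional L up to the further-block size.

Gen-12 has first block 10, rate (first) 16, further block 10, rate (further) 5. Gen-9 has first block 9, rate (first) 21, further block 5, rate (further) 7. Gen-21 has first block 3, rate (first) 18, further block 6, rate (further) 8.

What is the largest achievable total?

Order all 6 blocks by rate: Gen-9/first 21 > Gen-21/first 18 > Gen-12/first 16 > Gen-21/second 8 > Gen-9/second 7 > Gen-12/second 5.
Gen-9 first at 21: fill all 9 → 17 left.
Fill Gen-21 first block (3 at 18) → 14 left.
Fill Gen-12 first block (10 at 16) → 4 left.
4 remain; put them into Gen-21 second at 8.
Total = 21×9 + 18×3 + 16×10 + 8×4 = 435.

435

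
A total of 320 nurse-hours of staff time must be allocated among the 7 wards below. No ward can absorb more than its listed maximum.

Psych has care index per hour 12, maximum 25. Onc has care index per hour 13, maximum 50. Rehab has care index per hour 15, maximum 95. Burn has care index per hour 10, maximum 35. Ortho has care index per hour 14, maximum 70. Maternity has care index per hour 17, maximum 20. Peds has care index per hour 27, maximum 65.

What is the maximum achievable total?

5390

Rank by care index per hour: Peds 27 > Maternity 17 > Rehab 15 > Ortho 14 > Onc 13 > Psych 12 > Burn 10.
Peds: +65 to 65 (cap) ; 255 left.
Maternity: +20 to 20 (cap) ; 235 left.
Give Rehab 95 to hit its cap of 95 ; 140 left.
Ortho: +70 to 70 (cap) ; 70 left.
Onc: +50 to 50 (cap) ; 20 left.
Only 20 left; Psych takes them to reach 20.
Total = 12×20 + 13×50 + 15×95 + 14×70 + 17×20 + 27×65 = 5390.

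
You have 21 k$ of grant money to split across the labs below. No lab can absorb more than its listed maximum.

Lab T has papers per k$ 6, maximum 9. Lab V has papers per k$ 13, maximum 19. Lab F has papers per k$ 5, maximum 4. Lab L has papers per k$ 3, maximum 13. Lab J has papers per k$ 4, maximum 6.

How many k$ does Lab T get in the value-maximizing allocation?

2

Rank by papers per k$: Lab V 13 > Lab T 6 > Lab F 5 > Lab J 4 > Lab L 3.
Lab V: +19 to 19 (cap) → 2 left.
Only 2 left; Lab T takes them to reach 2.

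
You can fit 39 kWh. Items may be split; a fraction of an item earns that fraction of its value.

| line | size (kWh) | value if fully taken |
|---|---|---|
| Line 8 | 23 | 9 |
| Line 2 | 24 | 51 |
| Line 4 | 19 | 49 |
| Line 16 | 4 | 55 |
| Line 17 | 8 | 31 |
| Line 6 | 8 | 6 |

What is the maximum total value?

Rank by value-to-size ratio: Line 16 55/4≈13.8, Line 17 31/8≈3.88, Line 4 49/19≈2.58, Line 2 51/24≈2.12, Line 6 6/8≈0.75, Line 8 9/23≈0.391.
Line 16: take in full, 4 kWh for value 55 ; 35 left.
Line 17: take in full, 8 kWh for value 31 ; 27 left.
Take all of Line 4 (19 kWh, value 49) ; 8 kWh left.
Fill the last 8 kWh with part of Line 2: 8/24 of it earns 17.
Total value = 152.

152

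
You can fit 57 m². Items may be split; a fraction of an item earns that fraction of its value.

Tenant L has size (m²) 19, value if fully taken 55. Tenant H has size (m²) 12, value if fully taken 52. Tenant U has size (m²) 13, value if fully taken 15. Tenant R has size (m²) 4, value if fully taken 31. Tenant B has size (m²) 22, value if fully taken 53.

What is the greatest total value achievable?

Best value per unit of size first: Tenant R 31/4≈7.75, Tenant H 52/12≈4.33, Tenant L 55/19≈2.89, Tenant B 53/22≈2.41, Tenant U 15/13≈1.15.
Take all of Tenant R (4 m², value 31) → 53 m² left.
Take all of Tenant H (12 m², value 52) → 41 m² left.
Tenant L: take in full, 19 m² for value 55 → 22 left.
All 22 m² of Tenant B fit (value 53) → 0 remain.
Total value = 191.

191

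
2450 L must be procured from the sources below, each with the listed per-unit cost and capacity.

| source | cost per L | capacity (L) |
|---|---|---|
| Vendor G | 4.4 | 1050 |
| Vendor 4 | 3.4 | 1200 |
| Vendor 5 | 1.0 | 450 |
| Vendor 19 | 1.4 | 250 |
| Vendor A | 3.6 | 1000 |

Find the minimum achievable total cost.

6860

Cheapest first:
Take 450 from Vendor 5 at 1.0 ; need 2000 more.
Vendor 19 at 1.4: take all 250 L ; 1750 still needed.
Vendor 4 (3.4): use full 1200 ; 550 L to go.
Vendor A (3.6): take the remaining 550 ; done.
Vendor G: unused.
Cost = 450×1.0 + 250×1.4 + 1200×3.4 + 550×3.6 = 6860.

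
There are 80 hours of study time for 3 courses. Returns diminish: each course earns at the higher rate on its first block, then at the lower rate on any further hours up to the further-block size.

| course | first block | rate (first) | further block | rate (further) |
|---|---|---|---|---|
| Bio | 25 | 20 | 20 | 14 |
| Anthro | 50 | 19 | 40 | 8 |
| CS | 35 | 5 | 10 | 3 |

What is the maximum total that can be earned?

Order all 6 blocks by rate: Bio/first 20 > Anthro/first 19 > Bio/second 14 > Anthro/second 8 > CS/first 5 > CS/second 3.
Fill Bio first block (25 at 20) → 55 left.
Fill Anthro first block (50 at 19) → 5 left.
5 remain; put them into Bio second at 14.
Total = 20×25 + 19×50 + 14×5 = 1520.

1520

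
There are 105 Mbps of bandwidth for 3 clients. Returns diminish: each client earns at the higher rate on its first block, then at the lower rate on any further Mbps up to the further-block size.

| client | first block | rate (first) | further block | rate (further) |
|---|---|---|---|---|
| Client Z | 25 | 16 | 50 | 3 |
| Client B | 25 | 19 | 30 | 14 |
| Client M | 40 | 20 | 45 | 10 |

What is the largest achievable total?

Treat each block as its own option and order by rate: Client M/T1 20 > Client B/T1 19 > Client Z/T1 16 > Client B/T2 14 > Client M/T2 10 > Client Z/T2 3.
Fill Client M T1 block (40 at 20) → 65 left.
Client B/T1 (19): +25 → 40 left.
Client Z T1 at 16: fill all 25 → 15 left.
Client B/T2: +15 of 30 at 14; pool empty.
Total = 20×40 + 19×25 + 16×25 + 14×15 = 1885.

1885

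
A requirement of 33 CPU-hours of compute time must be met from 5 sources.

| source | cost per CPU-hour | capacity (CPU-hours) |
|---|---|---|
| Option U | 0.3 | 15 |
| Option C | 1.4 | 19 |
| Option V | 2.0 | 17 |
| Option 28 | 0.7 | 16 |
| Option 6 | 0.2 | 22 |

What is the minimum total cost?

Fill from the cheapest source first.
Option 6 (0.2): use full 22 — 11 CPU-hours to go.
Option U (0.3): take the remaining 11 — done.
Option 28, Option C, Option V: unused.
Cost = 22×0.2 + 11×0.3 = 7.7.

7.7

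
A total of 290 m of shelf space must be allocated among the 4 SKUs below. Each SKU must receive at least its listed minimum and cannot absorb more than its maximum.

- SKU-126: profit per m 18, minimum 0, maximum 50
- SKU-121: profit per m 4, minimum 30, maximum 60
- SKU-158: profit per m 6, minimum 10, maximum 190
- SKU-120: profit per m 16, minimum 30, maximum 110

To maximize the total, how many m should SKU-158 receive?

100

Meeting every minimum uses 0+30+10+30 = 70 m, leaving 220.
Rank by profit per m: SKU-126 18 > SKU-120 16 > SKU-158 6 > SKU-121 4.
SKU-126 takes 50 more to reach its cap of 50 — 170 left.
Give SKU-120 80 more to hit its cap of 110 — 90 left.
Only 90 left; SKU-158 takes them to reach 100.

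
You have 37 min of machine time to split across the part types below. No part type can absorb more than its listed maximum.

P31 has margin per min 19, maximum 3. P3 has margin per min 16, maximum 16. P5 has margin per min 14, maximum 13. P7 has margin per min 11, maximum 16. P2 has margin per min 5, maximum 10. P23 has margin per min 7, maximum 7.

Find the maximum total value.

550

Rank by margin per min: P31 19 > P3 16 > P5 14 > P7 11 > P23 7 > P2 5.
P31 takes 3 to reach its cap of 3 → 34 left.
Give P3 16 to hit its cap of 16 → 18 left.
P5: +13 to 13 (cap) → 5 left.
Only 5 left; P7 takes them to reach 5.
Total = 19×3 + 16×16 + 14×13 + 11×5 = 550.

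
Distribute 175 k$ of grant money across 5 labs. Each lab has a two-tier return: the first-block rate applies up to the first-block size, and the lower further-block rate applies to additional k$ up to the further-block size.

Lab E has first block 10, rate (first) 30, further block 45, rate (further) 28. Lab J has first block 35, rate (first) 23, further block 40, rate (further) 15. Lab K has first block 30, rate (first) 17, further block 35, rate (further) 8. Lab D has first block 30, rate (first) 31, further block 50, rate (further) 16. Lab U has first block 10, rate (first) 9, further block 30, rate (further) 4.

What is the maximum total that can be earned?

4205

Treat each block as its own option and order by rate: Lab D/T1 31 > Lab E/T1 30 > Lab E/T2 28 > Lab J/T1 23 > Lab K/T1 17 > Lab D/T2 16 > Lab J/T2 15 > Lab U/T1 9 > Lab K/T2 8 > Lab U/T2 4.
Lab D T1 at 31: fill all 30 ; 145 left.
Lab E T1 at 30: fill all 10 ; 135 left.
Lab E T2 at 28: fill all 45 ; 90 left.
Fill Lab J T1 block (35 at 23) ; 55 left.
Lab K/T1 (17): +30 ; 25 left.
25 remain; put them into Lab D T2 at 16.
Total = 31×30 + 30×10 + 28×45 + 23×35 + 17×30 + 16×25 = 4205.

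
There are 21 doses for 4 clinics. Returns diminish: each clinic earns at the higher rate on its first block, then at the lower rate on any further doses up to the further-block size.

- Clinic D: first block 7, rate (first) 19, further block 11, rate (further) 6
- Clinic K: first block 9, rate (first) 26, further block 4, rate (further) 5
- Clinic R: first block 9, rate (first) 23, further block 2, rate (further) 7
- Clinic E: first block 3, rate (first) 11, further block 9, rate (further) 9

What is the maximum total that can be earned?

498

Order all 8 blocks by rate: Clinic K/tier1 26 > Clinic R/tier1 23 > Clinic D/tier1 19 > Clinic E/tier1 11 > Clinic E/tier2 9 > Clinic R/tier2 7 > Clinic D/tier2 6 > Clinic K/tier2 5.
Clinic K/tier1 (26): +9 → 12 left.
Clinic R tier1 at 23: fill all 9 → 3 left.
Clinic D/tier1: +3 of 7 at 19; pool empty.
Total = 26×9 + 23×9 + 19×3 = 498.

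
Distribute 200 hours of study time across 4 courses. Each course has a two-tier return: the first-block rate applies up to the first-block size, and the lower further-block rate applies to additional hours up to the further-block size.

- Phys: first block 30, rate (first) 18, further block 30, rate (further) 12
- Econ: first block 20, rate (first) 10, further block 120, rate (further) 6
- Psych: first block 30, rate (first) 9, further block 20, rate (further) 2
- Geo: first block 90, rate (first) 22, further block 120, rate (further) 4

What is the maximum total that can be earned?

3350

Rank every tier by rate: Geo/T1 22 > Phys/T1 18 > Phys/T2 12 > Econ/T1 10 > Psych/T1 9 > Econ/T2 6 > Geo/T2 4 > Psych/T2 2.
Geo T1 at 22: fill all 90 → 110 left.
Fill Phys T1 block (30 at 18) → 80 left.
Phys T2 at 12: fill all 30 → 50 left.
Fill Econ T1 block (20 at 10) → 30 left.
Psych/T1 (9): +30 → 0 left.
Total = 22×90 + 18×30 + 12×30 + 10×20 + 9×30 = 3350.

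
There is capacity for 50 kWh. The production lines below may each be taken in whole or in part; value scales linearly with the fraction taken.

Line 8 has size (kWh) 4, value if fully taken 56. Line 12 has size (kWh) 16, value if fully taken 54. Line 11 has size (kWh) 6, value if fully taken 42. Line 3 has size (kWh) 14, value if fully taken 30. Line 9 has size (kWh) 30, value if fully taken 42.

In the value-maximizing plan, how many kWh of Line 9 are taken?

Sort by value density: Line 8 56/4≈14, Line 11 42/6≈7, Line 12 54/16≈3.38, Line 3 30/14≈2.14, Line 9 42/30≈1.4.
All 4 kWh of Line 8 fit (value 56) — 46 remain.
Take all of Line 11 (6 kWh, value 42) — 40 kWh left.
Line 12: take in full, 16 kWh for value 54 — 24 left.
All 14 kWh of Line 3 fit (value 30) — 10 remain.
Fill the last 10 kWh with part of Line 9: 10/30 of it earns 14.

10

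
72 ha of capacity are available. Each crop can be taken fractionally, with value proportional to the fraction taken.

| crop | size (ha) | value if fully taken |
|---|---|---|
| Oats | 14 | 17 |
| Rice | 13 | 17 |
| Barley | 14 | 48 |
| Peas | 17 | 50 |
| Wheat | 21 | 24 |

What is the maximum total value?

Best value per unit of size first: Barley 48/14≈3.43, Peas 50/17≈2.94, Rice 17/13≈1.31, Oats 17/14≈1.21, Wheat 24/21≈1.14.
Barley: take in full, 14 ha for value 48 → 58 left.
Take all of Peas (17 ha, value 50) → 41 ha left.
Rice: take in full, 13 ha for value 17 → 28 left.
Oats: take in full, 14 ha for value 17 → 14 left.
Fill the last 14 ha with part of Wheat: 14/21 of it earns 16.
Total value = 148.

148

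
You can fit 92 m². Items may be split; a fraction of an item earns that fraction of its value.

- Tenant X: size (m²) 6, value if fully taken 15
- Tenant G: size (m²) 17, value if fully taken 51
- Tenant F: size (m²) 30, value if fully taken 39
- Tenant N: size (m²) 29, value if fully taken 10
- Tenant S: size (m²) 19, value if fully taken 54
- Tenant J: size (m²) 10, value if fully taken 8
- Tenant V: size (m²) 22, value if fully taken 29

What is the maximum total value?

185.4

Sort by value density: Tenant G 51/17≈3, Tenant S 54/19≈2.84, Tenant X 15/6≈2.5, Tenant V 29/22≈1.32, Tenant F 39/30≈1.3, Tenant J 8/10≈0.8, Tenant N 10/29≈0.345.
Take all of Tenant G (17 m², value 51) → 75 m² left.
Tenant S: take in full, 19 m² for value 54 → 56 left.
Tenant X: take in full, 6 m² for value 15 → 50 left.
All 22 m² of Tenant V fit (value 29) → 28 remain.
28 m² left: a 28/30 share of Tenant F gives 39×28/30 = 36.4.
Total value = 185.4.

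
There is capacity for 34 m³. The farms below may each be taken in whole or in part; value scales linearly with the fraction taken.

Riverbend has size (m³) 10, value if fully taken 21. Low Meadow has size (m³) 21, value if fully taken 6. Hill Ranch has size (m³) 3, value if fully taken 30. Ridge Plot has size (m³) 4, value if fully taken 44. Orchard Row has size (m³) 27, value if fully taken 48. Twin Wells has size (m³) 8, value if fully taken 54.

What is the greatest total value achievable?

Sort by value density: Ridge Plot 44/4≈11, Hill Ranch 30/3≈10, Twin Wells 54/8≈6.75, Riverbend 21/10≈2.1, Orchard Row 48/27≈1.78, Low Meadow 6/21≈0.286.
Ridge Plot: take in full, 4 m³ for value 44 → 30 left.
Take all of Hill Ranch (3 m³, value 30) → 27 m³ left.
All 8 m³ of Twin Wells fit (value 54) → 19 remain.
All 10 m³ of Riverbend fit (value 21) → 9 remain.
Only 9 m³ remain; take 9/27 of Orchard Row for value 48×9/27 = 16.
Total value = 165.

165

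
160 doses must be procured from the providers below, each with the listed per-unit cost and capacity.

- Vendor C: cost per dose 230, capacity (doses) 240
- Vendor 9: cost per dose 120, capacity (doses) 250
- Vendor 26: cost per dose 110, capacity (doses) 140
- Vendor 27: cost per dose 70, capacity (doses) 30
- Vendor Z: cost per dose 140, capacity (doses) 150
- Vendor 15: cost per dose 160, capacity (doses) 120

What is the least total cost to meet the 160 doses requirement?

16400

Use providers in increasing cost order.
Take 30 from Vendor 27 at 70 ; need 130 more.
Vendor 26 (110): take the remaining 130 ; done.
Vendor 9, Vendor Z, Vendor 15, Vendor C: unused.
Cost = 30×70 + 130×110 = 16400.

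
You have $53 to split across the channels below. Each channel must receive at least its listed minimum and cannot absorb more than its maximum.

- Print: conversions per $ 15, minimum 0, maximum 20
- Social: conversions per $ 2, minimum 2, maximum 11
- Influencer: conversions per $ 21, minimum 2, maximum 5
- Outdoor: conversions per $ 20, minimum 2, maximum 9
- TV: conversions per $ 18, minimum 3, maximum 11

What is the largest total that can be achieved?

Meeting every minimum uses 0+2+2+2+3 = 9 $, leaving 44.
Highest conversions per $ first: Influencer 21 > Outdoor 20 > TV 18 > Print 15 > Social 2.
Influencer takes 3 more to reach its cap of 5 → 41 left.
Give Outdoor 7 more to hit its cap of 9 → 34 left.
TV takes 8 more to reach its cap of 11 → 26 left.
Print takes 20 more to reach its cap of 20 → 6 left.
Social: +6 (room for 9) → 8. Pool exhausted.
Total = 15×20 + 2×8 + 21×5 + 20×9 + 18×11 = 799.

799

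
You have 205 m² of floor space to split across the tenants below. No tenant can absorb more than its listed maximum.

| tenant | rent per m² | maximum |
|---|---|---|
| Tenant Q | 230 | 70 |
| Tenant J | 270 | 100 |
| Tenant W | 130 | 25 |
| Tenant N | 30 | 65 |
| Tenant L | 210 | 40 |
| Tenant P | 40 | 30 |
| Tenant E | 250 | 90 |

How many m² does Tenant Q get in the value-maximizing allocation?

15

Highest rent per m² first: Tenant J 270 > Tenant E 250 > Tenant Q 230 > Tenant L 210 > Tenant W 130 > Tenant P 40 > Tenant N 30.
Tenant J takes 100 to reach its cap of 100 ; 105 left.
Tenant E: +90 to 90 (cap) ; 15 left.
Tenant Q: +15 (room for 70) → 15. Pool exhausted.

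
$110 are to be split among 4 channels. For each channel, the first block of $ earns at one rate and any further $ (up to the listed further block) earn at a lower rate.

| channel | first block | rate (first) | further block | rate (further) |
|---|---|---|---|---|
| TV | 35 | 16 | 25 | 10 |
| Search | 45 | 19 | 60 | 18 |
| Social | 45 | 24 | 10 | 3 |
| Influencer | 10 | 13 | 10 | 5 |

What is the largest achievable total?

2295

Order all 8 blocks by rate: Social/T1 24 > Search/T1 19 > Search/T2 18 > TV/T1 16 > Influencer/T1 13 > TV/T2 10 > Influencer/T2 5 > Social/T2 3.
Social/T1 (24): +45 ; 65 left.
Search/T1 (19): +45 ; 20 left.
Search/T2: +20 of 60 at 18; pool empty.
Total = 24×45 + 19×45 + 18×20 = 2295.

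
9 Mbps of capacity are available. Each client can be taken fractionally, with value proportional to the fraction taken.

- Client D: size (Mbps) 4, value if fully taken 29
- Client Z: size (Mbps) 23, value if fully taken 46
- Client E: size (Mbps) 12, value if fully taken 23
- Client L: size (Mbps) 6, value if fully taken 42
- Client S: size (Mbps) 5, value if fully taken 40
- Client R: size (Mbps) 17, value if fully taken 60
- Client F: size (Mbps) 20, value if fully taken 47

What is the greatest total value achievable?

Rank by value-to-size ratio: Client S 40/5≈8, Client D 29/4≈7.25, Client L 42/6≈7, Client R 60/17≈3.53, Client F 47/20≈2.35, Client Z 46/23≈2, Client E 23/12≈1.92.
Client S: take in full, 5 Mbps for value 40 → 4 left.
Client D: take in full, 4 Mbps for value 29 → 0 left.
Total value = 69.

69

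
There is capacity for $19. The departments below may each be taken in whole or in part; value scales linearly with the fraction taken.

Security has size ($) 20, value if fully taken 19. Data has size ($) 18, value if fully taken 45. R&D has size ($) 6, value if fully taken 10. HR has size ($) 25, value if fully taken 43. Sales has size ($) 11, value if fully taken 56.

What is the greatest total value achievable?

76

Best value per unit of size first: Sales 56/11≈5.09, Data 45/18≈2.5, HR 43/25≈1.72, R&D 10/6≈1.67, Security 19/20≈0.95.
Take all of Sales (11 $, value 56) → 8 $ left.
Only 8 $ remain; take 8/18 of Data for value 45×8/18 = 20.
Total value = 76.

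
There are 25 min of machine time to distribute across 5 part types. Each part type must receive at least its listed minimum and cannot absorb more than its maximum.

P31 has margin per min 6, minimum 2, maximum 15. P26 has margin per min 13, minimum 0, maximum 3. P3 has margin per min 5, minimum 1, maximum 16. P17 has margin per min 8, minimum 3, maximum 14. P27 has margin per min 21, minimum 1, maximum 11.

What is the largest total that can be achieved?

Meeting every minimum uses 2+0+1+3+1 = 7 min, leaving 18.
Order the part types by margin per min: P27 21 > P26 13 > P17 8 > P31 6 > P3 5.
P27 takes 10 more to reach its cap of 11 — 8 left.
P26 takes 3 more to reach its cap of 3 — 5 left.
P17: +5 (room for 11) → 8. Pool exhausted.
Total = 6×2 + 13×3 + 5×1 + 8×8 + 21×11 = 351.

351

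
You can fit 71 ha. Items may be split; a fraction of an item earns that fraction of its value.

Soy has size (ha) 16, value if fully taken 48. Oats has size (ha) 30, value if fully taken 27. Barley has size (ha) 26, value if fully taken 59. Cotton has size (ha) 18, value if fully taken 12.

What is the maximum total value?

133.1

Rank by value-to-size ratio: Soy 48/16≈3, Barley 59/26≈2.27, Oats 27/30≈0.9, Cotton 12/18≈0.667.
Take all of Soy (16 ha, value 48) → 55 ha left.
Barley: take in full, 26 ha for value 59 → 29 left.
Only 29 ha remain; take 29/30 of Oats for value 27×29/30 = 26.1.
Total value = 133.1.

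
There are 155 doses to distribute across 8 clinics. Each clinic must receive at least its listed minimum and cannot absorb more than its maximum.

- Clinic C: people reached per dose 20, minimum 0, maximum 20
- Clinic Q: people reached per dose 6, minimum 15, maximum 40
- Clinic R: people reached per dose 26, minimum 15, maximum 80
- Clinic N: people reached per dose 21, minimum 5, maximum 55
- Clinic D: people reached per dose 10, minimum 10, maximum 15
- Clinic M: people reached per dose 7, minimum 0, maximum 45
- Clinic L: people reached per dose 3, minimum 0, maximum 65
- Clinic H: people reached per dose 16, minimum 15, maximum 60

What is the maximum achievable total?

3245

Meeting every minimum uses 0+15+15+5+10+0+0+15 = 60 doses, leaving 95.
Rank by people reached per dose: Clinic R 26 > Clinic N 21 > Clinic C 20 > Clinic H 16 > Clinic D 10 > Clinic M 7 > Clinic Q 6 > Clinic L 3.
Give Clinic R 65 more to hit its cap of 80 ; 30 left.
Clinic N has room for 50 more but only 30 remain, so it gets 35.
Total = 6×15 + 26×80 + 21×35 + 10×10 + 16×15 = 3245.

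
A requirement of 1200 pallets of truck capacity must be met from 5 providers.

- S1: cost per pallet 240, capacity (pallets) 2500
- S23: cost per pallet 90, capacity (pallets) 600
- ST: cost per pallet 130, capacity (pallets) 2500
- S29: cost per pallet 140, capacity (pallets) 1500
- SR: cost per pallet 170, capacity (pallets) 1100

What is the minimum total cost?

Fill from the cheapest provider first.
S23 at 90: take all 600 pallets ; 600 still needed.
Take 600 from ST at 130 to finish.
S29, SR, S1: unused.
Cost = 600×90 + 600×130 = 132000.

132000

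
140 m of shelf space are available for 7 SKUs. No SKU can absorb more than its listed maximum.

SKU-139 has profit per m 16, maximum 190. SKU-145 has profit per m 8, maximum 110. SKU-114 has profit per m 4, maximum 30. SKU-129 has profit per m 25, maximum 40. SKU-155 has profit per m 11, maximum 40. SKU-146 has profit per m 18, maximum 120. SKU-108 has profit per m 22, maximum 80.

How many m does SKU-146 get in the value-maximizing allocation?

Rank by profit per m: SKU-129 25 > SKU-108 22 > SKU-146 18 > SKU-139 16 > SKU-155 11 > SKU-145 8 > SKU-114 4.
SKU-129: +40 to 40 (cap) → 100 left.
Give SKU-108 80 to hit its cap of 80 → 20 left.
SKU-146 has room for 120 but only 20 remain, so it gets 20.

20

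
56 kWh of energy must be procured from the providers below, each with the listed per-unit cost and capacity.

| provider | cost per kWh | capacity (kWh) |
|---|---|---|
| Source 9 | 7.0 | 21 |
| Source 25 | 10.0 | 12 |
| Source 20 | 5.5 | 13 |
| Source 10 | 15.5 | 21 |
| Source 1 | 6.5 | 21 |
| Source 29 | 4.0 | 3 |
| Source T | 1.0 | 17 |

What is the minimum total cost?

Fill from the cheapest provider first.
Take 17 from Source T at 1.0 → need 39 more.
Source 29 (4.0): use full 3 → 36 kWh to go.
Take 13 from Source 20 at 5.5 → need 23 more.
Source 1 at 6.5: take all 21 kWh → 2 still needed.
Source 9 (7.0): take the remaining 2 → done.
Source 25, Source 10: unused.
Cost = 17×1.0 + 3×4.0 + 13×5.5 + 21×6.5 + 2×7.0 = 251.

251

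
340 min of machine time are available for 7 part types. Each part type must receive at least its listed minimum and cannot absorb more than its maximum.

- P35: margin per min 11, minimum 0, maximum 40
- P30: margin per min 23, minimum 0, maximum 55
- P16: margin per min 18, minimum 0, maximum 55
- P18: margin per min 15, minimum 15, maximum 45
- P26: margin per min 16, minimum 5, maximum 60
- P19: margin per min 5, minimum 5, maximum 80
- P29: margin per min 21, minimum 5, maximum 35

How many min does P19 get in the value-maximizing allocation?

Meeting every minimum uses 0+0+0+15+5+5+5 = 30 min, leaving 310.
Order the part types by margin per min: P30 23 > P29 21 > P16 18 > P26 16 > P18 15 > P35 11 > P19 5.
Give P30 55 more to hit its cap of 55 ; 255 left.
Give P29 30 more to hit its cap of 35 ; 225 left.
P16 takes 55 more to reach its cap of 55 ; 170 left.
Give P26 55 more to hit its cap of 60 ; 115 left.
P18: +30 to 45 (cap) ; 85 left.
Give P35 40 more to hit its cap of 40 ; 45 left.
P19: +45 (room for 75) → 50. Pool exhausted.

50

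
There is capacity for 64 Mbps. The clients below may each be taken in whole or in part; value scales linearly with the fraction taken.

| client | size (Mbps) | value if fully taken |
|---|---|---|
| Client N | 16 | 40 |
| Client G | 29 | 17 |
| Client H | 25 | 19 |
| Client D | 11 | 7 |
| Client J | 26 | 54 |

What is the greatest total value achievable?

Sort by value density: Client N 40/16≈2.5, Client J 54/26≈2.08, Client H 19/25≈0.76, Client D 7/11≈0.636, Client G 17/29≈0.586.
Client N: take in full, 16 Mbps for value 40 ; 48 left.
Take all of Client J (26 Mbps, value 54) ; 22 Mbps left.
Fill the last 22 Mbps with part of Client H: 22/25 of it earns 16.72.
Total value = 110.72.

110.72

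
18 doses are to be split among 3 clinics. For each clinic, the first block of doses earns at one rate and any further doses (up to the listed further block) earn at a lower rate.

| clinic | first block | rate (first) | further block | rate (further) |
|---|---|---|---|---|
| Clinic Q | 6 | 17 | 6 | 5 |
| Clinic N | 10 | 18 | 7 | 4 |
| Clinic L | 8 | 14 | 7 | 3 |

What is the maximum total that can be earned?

310

Order all 6 blocks by rate: Clinic N/tier1 18 > Clinic Q/tier1 17 > Clinic L/tier1 14 > Clinic Q/tier2 5 > Clinic N/tier2 4 > Clinic L/tier2 3.
Clinic N tier1 at 18: fill all 10 — 8 left.
Fill Clinic Q tier1 block (6 at 17) — 2 left.
Clinic L/tier1: +2 of 8 at 14; pool empty.
Total = 18×10 + 17×6 + 14×2 = 310.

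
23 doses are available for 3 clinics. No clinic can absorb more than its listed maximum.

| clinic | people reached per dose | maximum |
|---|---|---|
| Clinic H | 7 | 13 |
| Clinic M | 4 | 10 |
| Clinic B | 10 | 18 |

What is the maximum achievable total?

215

Order the clinics by people reached per dose: Clinic B 10 > Clinic H 7 > Clinic M 4.
Clinic B: +18 to 18 (cap) — 5 left.
Clinic H: +5 (room for 13) → 5. Pool exhausted.
Total = 7×5 + 10×18 = 215.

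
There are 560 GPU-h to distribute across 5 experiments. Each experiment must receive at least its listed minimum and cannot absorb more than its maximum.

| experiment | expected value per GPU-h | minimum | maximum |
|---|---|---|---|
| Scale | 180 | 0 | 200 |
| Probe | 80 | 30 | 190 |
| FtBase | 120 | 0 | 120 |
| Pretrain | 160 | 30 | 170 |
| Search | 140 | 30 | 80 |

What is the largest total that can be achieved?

Meeting every minimum uses 0+30+0+30+30 = 90 GPU-h, leaving 470.
Rank by expected value per GPU-h: Scale 180 > Pretrain 160 > Search 140 > FtBase 120 > Probe 80.
Scale takes 200 more to reach its cap of 200 → 270 left.
Pretrain takes 140 more to reach its cap of 170 → 130 left.
Search: +50 to 80 (cap) → 80 left.
Only 80 left; FtBase takes them to reach 80.
Total = 180×200 + 80×30 + 120×80 + 160×170 + 140×80 = 86400.

86400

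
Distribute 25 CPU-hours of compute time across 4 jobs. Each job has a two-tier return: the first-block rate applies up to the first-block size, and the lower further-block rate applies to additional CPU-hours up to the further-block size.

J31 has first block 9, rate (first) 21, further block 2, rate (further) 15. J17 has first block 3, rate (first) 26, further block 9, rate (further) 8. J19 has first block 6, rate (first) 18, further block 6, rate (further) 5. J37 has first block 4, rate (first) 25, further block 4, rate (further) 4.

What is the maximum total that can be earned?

Rank every tier by rate: J17/T1 26 > J37/T1 25 > J31/T1 21 > J19/T1 18 > J31/T2 15 > J17/T2 8 > J19/T2 5 > J37/T2 4.
J17 T1 at 26: fill all 3 ; 22 left.
J37/T1 (25): +4 ; 18 left.
J31/T1 (21): +9 ; 9 left.
J19/T1 (18): +6 ; 3 left.
J31/T2 (15): +2 ; 1 left.
1 remain; put them into J17 T2 at 8.
Total = 26×3 + 25×4 + 21×9 + 18×6 + 15×2 + 8×1 = 513.

513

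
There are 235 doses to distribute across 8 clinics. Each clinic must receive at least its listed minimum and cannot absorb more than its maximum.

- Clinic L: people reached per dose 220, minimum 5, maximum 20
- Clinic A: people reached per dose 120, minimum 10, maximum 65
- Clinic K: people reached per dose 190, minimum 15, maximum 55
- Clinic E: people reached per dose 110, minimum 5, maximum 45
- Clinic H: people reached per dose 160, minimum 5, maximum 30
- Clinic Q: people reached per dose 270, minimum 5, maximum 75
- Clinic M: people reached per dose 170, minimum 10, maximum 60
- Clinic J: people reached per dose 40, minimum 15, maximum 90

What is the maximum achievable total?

Meeting every minimum uses 5+10+15+5+5+5+10+15 = 70 doses, leaving 165.
Rank by people reached per dose: Clinic Q 270 > Clinic L 220 > Clinic K 190 > Clinic M 170 > Clinic H 160 > Clinic A 120 > Clinic E 110 > Clinic J 40.
Clinic Q: +70 to 75 (cap) → 95 left.
Give Clinic L 15 more to hit its cap of 20 → 80 left.
Give Clinic K 40 more to hit its cap of 55 → 40 left.
Clinic M has room for 50 more but only 40 remain, so it gets 50.
Total = 220×20 + 120×10 + 190×55 + 110×5 + 160×5 + 270×75 + 170×50 + 40×15 = 46750.

46750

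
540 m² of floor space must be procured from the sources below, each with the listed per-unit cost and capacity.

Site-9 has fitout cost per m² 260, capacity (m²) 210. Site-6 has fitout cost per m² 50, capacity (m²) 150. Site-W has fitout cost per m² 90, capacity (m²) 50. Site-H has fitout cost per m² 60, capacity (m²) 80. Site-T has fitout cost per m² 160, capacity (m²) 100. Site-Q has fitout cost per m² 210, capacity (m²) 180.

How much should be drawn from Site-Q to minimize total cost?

160

Use sources in increasing cost order.
Site-6 at 50: take all 150 m² — 390 still needed.
Site-H (60): use full 80 — 310 m² to go.
Site-W (90): use full 50 — 260 m² to go.
Take 100 from Site-T at 160 — need 160 more.
Site-Q at 210: take 160 of its 180 — requirement met.
Site-9: unused.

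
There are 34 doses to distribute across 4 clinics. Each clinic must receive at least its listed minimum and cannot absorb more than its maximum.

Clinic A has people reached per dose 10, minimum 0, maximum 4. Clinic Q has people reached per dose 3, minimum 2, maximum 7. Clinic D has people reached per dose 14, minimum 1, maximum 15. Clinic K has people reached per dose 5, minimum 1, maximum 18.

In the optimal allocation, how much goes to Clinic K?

Meeting every minimum uses 0+2+1+1 = 4 doses, leaving 30.
Highest people reached per dose first: Clinic D 14 > Clinic A 10 > Clinic K 5 > Clinic Q 3.
Give Clinic D 14 more to hit its cap of 15 ; 16 left.
Give Clinic A 4 more to hit its cap of 4 ; 12 left.
Only 12 left; Clinic K takes them to reach 13.

13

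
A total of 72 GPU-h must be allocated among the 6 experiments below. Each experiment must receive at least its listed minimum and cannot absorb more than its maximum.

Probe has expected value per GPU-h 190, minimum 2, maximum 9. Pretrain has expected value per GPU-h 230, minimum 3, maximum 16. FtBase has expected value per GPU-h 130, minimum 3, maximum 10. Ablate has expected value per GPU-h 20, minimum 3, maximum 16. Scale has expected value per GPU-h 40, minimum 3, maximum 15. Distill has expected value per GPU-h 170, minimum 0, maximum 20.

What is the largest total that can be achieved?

10710

Meeting every minimum uses 2+3+3+3+3+0 = 14 GPU-h, leaving 58.
Rank by expected value per GPU-h: Pretrain 230 > Probe 190 > Distill 170 > FtBase 130 > Scale 40 > Ablate 20.
Pretrain: +13 to 16 (cap) ; 45 left.
Probe takes 7 more to reach its cap of 9 ; 38 left.
Distill takes 20 more to reach its cap of 20 ; 18 left.
FtBase takes 7 more to reach its cap of 10 ; 11 left.
Only 11 left; Scale takes them to reach 14.
Total = 190×9 + 230×16 + 130×10 + 20×3 + 40×14 + 170×20 = 10710.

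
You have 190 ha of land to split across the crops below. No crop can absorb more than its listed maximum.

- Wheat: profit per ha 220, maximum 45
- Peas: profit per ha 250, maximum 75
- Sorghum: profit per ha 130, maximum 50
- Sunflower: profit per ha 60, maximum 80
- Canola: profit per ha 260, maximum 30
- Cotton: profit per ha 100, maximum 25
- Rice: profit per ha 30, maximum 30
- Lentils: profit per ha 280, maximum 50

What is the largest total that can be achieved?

48250

Highest profit per ha first: Lentils 280 > Canola 260 > Peas 250 > Wheat 220 > Sorghum 130 > Cotton 100 > Sunflower 60 > Rice 30.
Lentils: +50 to 50 (cap) → 140 left.
Canola: +30 to 30 (cap) → 110 left.
Give Peas 75 to hit its cap of 75 → 35 left.
Only 35 left; Wheat takes them to reach 35.
Total = 220×35 + 250×75 + 260×30 + 280×50 = 48250.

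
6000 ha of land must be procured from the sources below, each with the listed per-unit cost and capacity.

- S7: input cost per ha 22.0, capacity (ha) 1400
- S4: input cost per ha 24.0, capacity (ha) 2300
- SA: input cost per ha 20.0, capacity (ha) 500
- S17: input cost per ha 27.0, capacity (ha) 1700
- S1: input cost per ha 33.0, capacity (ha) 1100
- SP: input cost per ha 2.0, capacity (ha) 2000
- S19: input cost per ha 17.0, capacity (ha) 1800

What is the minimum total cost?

82600

Fill from the cheapest source first.
Take 2000 from SP at 2.0 — need 4000 more.
S19 at 17.0: take all 1800 ha — 2200 still needed.
Take 500 from SA at 20.0 — need 1700 more.
Take 1400 from S7 at 22.0 — need 300 more.
S4 at 24.0: take 300 of its 2300 — requirement met.
S17, S1: unused.
Cost = 2000×2.0 + 1800×17.0 + 500×20.0 + 1400×22.0 + 300×24.0 = 82600.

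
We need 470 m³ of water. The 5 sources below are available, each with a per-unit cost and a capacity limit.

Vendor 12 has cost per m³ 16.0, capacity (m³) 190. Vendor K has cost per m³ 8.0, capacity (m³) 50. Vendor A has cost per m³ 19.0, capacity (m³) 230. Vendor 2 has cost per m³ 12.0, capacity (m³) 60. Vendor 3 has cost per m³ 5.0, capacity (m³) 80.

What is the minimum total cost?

6270

Cheapest first:
Vendor 3 at 5.0: take all 80 m³ → 390 still needed.
Take 50 from Vendor K at 8.0 → need 340 more.
Vendor 2 at 12.0: take all 60 m³ → 280 still needed.
Take 190 from Vendor 12 at 16.0 → need 90 more.
Vendor A at 19.0: take 90 of its 230 → requirement met.
Cost = 80×5.0 + 50×8.0 + 60×12.0 + 190×16.0 + 90×19.0 = 6270.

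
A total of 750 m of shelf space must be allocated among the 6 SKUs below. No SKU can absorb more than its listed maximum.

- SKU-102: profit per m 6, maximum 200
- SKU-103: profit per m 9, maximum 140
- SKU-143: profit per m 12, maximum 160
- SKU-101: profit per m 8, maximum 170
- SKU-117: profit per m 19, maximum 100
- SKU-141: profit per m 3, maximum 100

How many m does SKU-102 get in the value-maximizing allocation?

Order the SKUs by profit per m: SKU-117 19 > SKU-143 12 > SKU-103 9 > SKU-101 8 > SKU-102 6 > SKU-141 3.
SKU-117 takes 100 to reach its cap of 100 ; 650 left.
Give SKU-143 160 to hit its cap of 160 ; 490 left.
Give SKU-103 140 to hit its cap of 140 ; 350 left.
Give SKU-101 170 to hit its cap of 170 ; 180 left.
SKU-102 has room for 200 but only 180 remain, so it gets 180.

180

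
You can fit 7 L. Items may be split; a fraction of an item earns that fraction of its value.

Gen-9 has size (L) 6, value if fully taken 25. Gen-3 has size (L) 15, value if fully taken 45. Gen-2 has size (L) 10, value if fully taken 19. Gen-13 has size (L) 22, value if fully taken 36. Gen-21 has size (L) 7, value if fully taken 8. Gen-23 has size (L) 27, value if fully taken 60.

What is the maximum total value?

28

Best value per unit of size first: Gen-9 25/6≈4.17, Gen-3 45/15≈3, Gen-23 60/27≈2.22, Gen-2 19/10≈1.9, Gen-13 36/22≈1.64, Gen-21 8/7≈1.14.
Take all of Gen-9 (6 L, value 25) — 1 L left.
Only 1 L remain; take 1/15 of Gen-3 for value 45×1/15 = 3.
Total value = 28.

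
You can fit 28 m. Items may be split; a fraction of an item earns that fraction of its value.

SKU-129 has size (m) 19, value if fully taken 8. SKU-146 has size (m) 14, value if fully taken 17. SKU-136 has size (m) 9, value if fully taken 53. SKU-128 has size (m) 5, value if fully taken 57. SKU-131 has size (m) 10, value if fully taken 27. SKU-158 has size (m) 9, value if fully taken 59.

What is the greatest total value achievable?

Sort by value density: SKU-128 57/5≈11.4, SKU-158 59/9≈6.56, SKU-136 53/9≈5.89, SKU-131 27/10≈2.7, SKU-146 17/14≈1.21, SKU-129 8/19≈0.421.
All 5 m of SKU-128 fit (value 57) → 23 remain.
All 9 m of SKU-158 fit (value 59) → 14 remain.
SKU-136: take in full, 9 m for value 53 → 5 left.
Fill the last 5 m with part of SKU-131: 5/10 of it earns 13.5.
Total value = 182.5.

182.5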